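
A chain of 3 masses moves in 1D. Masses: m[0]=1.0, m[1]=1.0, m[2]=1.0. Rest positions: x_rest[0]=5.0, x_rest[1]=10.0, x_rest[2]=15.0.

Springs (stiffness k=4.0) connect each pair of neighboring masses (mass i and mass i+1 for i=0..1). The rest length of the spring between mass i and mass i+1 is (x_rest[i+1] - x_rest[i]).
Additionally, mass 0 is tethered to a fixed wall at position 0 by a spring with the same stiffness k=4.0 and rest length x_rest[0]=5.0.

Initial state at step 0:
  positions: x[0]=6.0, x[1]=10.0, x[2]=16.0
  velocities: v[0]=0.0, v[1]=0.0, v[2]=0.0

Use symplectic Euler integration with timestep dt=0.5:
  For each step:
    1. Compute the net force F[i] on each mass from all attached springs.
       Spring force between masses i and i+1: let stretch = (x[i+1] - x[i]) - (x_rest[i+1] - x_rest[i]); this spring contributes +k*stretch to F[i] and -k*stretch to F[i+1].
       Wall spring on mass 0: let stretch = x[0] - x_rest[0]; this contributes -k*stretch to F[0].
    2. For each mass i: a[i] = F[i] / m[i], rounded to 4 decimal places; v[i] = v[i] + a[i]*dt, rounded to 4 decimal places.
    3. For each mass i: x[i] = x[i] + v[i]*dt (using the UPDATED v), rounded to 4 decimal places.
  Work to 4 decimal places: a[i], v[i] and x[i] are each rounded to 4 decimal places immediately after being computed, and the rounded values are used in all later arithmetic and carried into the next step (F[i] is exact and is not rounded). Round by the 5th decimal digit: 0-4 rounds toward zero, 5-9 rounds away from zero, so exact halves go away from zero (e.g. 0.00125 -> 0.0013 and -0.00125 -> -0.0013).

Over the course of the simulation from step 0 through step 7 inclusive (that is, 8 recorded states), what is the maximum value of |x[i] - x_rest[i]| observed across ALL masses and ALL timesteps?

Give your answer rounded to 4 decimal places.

Answer: 2.0000

Derivation:
Step 0: x=[6.0000 10.0000 16.0000] v=[0.0000 0.0000 0.0000]
Step 1: x=[4.0000 12.0000 15.0000] v=[-4.0000 4.0000 -2.0000]
Step 2: x=[6.0000 9.0000 16.0000] v=[4.0000 -6.0000 2.0000]
Step 3: x=[5.0000 10.0000 15.0000] v=[-2.0000 2.0000 -2.0000]
Step 4: x=[4.0000 11.0000 14.0000] v=[-2.0000 2.0000 -2.0000]
Step 5: x=[6.0000 8.0000 15.0000] v=[4.0000 -6.0000 2.0000]
Step 6: x=[4.0000 10.0000 14.0000] v=[-4.0000 4.0000 -2.0000]
Step 7: x=[4.0000 10.0000 14.0000] v=[0.0000 0.0000 0.0000]
Max displacement = 2.0000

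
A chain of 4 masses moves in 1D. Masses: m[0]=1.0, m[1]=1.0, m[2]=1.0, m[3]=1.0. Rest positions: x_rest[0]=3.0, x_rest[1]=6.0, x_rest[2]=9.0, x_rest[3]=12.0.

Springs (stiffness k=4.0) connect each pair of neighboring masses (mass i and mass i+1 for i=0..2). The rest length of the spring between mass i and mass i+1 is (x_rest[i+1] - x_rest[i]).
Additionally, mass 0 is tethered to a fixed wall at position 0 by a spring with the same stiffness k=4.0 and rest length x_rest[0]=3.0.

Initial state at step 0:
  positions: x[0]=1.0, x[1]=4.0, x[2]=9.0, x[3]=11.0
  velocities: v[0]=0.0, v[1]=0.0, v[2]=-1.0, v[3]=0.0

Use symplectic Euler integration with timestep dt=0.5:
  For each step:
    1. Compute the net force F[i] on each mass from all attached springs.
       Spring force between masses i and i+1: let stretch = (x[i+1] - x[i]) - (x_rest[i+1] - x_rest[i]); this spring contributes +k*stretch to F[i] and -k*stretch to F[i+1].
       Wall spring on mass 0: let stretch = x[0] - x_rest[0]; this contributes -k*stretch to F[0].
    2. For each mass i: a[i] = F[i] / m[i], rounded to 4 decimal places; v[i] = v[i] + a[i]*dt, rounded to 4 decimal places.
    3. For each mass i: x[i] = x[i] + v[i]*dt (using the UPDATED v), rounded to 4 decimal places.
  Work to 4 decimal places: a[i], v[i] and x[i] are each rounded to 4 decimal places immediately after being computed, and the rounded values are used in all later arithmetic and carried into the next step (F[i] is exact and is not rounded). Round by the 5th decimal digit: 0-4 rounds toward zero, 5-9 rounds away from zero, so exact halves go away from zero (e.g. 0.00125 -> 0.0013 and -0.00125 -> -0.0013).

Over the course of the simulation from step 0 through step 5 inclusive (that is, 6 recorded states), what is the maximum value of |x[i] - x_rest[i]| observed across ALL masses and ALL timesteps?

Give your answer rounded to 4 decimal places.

Step 0: x=[1.0000 4.0000 9.0000 11.0000] v=[0.0000 0.0000 -1.0000 0.0000]
Step 1: x=[3.0000 6.0000 5.5000 12.0000] v=[4.0000 4.0000 -7.0000 2.0000]
Step 2: x=[5.0000 4.5000 9.0000 9.5000] v=[4.0000 -3.0000 7.0000 -5.0000]
Step 3: x=[1.5000 8.0000 8.5000 9.5000] v=[-7.0000 7.0000 -1.0000 0.0000]
Step 4: x=[3.0000 5.5000 8.5000 11.5000] v=[3.0000 -5.0000 0.0000 4.0000]
Step 5: x=[4.0000 3.5000 8.5000 13.5000] v=[2.0000 -4.0000 0.0000 4.0000]
Max displacement = 3.5000

Answer: 3.5000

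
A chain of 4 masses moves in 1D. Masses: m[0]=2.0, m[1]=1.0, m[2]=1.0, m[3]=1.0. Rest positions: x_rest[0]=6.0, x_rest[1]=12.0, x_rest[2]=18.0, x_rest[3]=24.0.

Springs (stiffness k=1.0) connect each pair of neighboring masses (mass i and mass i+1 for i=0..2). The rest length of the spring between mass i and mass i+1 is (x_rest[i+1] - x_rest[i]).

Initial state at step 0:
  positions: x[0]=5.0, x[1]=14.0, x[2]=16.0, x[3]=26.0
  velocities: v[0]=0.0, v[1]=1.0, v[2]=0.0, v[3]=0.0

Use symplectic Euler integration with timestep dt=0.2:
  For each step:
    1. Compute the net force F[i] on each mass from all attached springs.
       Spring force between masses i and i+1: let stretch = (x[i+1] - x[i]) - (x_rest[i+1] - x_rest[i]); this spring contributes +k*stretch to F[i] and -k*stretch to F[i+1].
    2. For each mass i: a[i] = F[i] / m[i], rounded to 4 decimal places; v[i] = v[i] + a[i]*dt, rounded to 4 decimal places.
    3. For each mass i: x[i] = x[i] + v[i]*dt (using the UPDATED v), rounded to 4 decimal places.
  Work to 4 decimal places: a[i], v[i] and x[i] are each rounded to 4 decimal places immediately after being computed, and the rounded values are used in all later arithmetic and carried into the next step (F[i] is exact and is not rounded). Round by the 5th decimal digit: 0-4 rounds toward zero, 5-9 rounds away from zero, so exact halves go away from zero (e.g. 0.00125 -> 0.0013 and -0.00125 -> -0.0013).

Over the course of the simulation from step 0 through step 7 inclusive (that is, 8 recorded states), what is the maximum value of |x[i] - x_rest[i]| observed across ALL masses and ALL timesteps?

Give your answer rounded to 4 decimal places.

Step 0: x=[5.0000 14.0000 16.0000 26.0000] v=[0.0000 1.0000 0.0000 0.0000]
Step 1: x=[5.0600 13.9200 16.3200 25.8400] v=[0.3000 -0.4000 1.6000 -0.8000]
Step 2: x=[5.1772 13.5816 16.9248 25.5392] v=[0.5860 -1.6920 3.0240 -1.5040]
Step 3: x=[5.3425 13.0408 17.7404 25.1338] v=[0.8264 -2.7042 4.0782 -2.0269]
Step 4: x=[5.5417 12.3800 18.6638 24.6727] v=[0.9962 -3.3039 4.6170 -2.3056]
Step 5: x=[5.7577 11.6970 19.5762 24.2112] v=[1.0800 -3.4148 4.5620 -2.3074]
Step 6: x=[5.9725 11.0916 20.3588 23.8043] v=[1.0739 -3.0268 3.9132 -2.0344]
Step 7: x=[6.1697 10.6522 20.9086 23.4996] v=[0.9858 -2.1972 2.7489 -1.5235]
Max displacement = 2.9086

Answer: 2.9086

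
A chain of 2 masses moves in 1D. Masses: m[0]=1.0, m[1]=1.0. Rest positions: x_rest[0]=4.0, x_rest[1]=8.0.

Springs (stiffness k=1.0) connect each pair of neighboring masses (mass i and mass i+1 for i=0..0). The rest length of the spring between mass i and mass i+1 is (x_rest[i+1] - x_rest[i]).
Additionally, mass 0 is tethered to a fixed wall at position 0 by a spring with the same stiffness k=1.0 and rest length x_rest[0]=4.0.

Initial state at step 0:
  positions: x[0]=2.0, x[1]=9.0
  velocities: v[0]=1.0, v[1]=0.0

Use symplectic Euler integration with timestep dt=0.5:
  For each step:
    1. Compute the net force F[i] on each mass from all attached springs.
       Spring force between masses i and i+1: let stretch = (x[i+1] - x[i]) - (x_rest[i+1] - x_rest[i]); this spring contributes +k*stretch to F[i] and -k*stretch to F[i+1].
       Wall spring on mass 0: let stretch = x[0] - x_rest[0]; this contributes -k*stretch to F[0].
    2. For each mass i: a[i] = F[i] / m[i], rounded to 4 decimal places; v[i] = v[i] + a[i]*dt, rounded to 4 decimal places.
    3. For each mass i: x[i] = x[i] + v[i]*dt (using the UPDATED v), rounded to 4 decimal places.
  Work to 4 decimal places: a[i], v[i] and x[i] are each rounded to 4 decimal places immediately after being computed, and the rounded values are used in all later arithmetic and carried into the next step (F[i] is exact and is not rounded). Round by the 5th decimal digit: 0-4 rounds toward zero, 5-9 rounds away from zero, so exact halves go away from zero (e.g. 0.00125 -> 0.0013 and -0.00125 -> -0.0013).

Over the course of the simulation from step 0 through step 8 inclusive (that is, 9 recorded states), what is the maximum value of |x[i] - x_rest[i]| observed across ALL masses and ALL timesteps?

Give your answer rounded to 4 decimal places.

Step 0: x=[2.0000 9.0000] v=[1.0000 0.0000]
Step 1: x=[3.7500 8.2500] v=[3.5000 -1.5000]
Step 2: x=[5.6875 7.3750] v=[3.8750 -1.7500]
Step 3: x=[6.6250 7.0781] v=[1.8750 -0.5938]
Step 4: x=[6.0195 7.6680] v=[-1.2110 1.1797]
Step 5: x=[4.3213 8.8458] v=[-3.3965 2.3555]
Step 6: x=[2.6739 9.8925] v=[-3.2949 2.0933]
Step 7: x=[2.1626 10.1345] v=[-1.0226 0.4840]
Step 8: x=[3.1037 9.3835] v=[1.8821 -1.5020]
Max displacement = 2.6250

Answer: 2.6250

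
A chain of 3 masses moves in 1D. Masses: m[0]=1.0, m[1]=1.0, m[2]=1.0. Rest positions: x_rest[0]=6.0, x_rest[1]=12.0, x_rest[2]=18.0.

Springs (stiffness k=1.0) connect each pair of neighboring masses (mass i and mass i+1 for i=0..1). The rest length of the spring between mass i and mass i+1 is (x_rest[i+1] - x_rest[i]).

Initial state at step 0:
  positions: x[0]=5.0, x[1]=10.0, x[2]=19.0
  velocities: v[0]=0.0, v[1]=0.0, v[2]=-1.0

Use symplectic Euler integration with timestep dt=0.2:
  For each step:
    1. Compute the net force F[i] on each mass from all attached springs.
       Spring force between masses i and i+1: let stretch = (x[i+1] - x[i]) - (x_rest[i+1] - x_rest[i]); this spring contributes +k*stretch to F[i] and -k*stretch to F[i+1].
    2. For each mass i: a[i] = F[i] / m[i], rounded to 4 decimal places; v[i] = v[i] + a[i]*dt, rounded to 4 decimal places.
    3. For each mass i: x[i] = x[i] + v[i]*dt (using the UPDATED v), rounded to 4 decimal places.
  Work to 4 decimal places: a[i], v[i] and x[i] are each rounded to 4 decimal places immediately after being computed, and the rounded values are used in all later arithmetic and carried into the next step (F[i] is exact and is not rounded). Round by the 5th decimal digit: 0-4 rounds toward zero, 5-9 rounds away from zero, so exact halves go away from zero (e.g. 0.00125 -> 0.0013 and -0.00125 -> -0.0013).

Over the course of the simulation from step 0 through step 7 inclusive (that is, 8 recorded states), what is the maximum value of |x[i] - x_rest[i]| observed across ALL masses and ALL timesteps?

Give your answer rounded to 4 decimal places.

Answer: 2.2075

Derivation:
Step 0: x=[5.0000 10.0000 19.0000] v=[0.0000 0.0000 -1.0000]
Step 1: x=[4.9600 10.1600 18.6800] v=[-0.2000 0.8000 -1.6000]
Step 2: x=[4.8880 10.4528 18.2592] v=[-0.3600 1.4640 -2.1040]
Step 3: x=[4.7986 10.8353 17.7661] v=[-0.4470 1.9123 -2.4653]
Step 4: x=[4.7107 11.2535 17.2358] v=[-0.4397 2.0911 -2.6515]
Step 5: x=[4.6445 11.6493 16.7062] v=[-0.3311 1.9790 -2.6480]
Step 6: x=[4.6185 11.9672 16.2143] v=[-0.1301 1.5894 -2.4594]
Step 7: x=[4.6464 12.1610 15.7925] v=[0.1396 0.9691 -2.1088]
Max displacement = 2.2075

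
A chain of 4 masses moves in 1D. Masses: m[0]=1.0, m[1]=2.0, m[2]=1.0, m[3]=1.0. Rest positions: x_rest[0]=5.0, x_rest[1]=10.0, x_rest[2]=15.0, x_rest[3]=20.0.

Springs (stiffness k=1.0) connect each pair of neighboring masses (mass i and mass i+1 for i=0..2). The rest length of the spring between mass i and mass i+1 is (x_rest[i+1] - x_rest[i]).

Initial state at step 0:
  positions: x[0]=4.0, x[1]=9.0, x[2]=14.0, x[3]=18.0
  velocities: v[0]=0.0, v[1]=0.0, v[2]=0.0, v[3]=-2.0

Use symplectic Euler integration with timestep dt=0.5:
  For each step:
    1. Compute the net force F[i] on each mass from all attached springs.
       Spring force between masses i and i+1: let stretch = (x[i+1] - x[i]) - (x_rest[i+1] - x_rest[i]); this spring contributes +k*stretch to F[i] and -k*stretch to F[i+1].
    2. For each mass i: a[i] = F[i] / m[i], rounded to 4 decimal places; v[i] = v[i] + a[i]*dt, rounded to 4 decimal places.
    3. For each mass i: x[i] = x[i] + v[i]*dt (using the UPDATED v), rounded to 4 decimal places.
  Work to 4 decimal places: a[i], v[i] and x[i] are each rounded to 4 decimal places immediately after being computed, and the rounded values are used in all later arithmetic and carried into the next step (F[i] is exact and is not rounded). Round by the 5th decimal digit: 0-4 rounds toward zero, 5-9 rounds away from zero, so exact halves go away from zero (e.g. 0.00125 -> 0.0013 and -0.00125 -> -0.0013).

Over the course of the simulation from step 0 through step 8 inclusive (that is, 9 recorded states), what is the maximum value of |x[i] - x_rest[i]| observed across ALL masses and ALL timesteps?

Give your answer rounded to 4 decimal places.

Answer: 3.1719

Derivation:
Step 0: x=[4.0000 9.0000 14.0000 18.0000] v=[0.0000 0.0000 0.0000 -2.0000]
Step 1: x=[4.0000 9.0000 13.7500 17.2500] v=[0.0000 0.0000 -0.5000 -1.5000]
Step 2: x=[4.0000 8.9688 13.1875 16.8750] v=[0.0000 -0.0625 -1.1250 -0.7500]
Step 3: x=[3.9922 8.8438 12.4922 16.8281] v=[-0.0156 -0.2501 -1.3906 -0.0938]
Step 4: x=[3.9473 8.5684 11.9688 16.9473] v=[-0.0898 -0.5509 -1.0469 0.2383]
Step 5: x=[3.8077 8.1404 11.8399 17.0719] v=[-0.2793 -0.8561 -0.2579 0.2491]
Step 6: x=[3.5012 7.6332 12.0941 17.1385] v=[-0.6130 -1.0144 0.5084 0.1331]
Step 7: x=[2.9777 7.1671 12.4942 17.1940] v=[-1.0470 -0.9322 0.8002 0.1109]
Step 8: x=[2.2516 6.8432 12.7375 17.3245] v=[-1.4523 -0.6478 0.4866 0.2610]
Max displacement = 3.1719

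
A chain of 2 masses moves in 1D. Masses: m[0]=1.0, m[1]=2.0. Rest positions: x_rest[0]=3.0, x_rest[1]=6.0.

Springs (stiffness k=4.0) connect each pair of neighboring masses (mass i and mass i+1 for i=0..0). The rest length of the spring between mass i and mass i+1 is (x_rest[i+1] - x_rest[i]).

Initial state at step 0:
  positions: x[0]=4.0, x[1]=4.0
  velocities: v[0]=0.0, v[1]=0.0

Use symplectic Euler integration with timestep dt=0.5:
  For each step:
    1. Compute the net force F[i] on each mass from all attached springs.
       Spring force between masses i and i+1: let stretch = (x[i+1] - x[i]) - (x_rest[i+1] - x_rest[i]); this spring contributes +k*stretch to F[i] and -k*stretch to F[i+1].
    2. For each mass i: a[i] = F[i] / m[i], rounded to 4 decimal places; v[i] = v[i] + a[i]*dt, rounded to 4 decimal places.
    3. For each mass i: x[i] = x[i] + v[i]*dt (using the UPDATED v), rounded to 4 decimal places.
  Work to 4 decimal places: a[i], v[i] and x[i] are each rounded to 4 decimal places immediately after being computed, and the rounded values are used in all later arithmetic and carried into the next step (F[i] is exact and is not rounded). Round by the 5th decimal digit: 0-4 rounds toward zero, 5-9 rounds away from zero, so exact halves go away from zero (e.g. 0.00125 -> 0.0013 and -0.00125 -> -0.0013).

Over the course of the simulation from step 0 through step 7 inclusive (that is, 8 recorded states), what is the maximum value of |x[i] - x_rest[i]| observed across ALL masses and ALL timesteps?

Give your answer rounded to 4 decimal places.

Step 0: x=[4.0000 4.0000] v=[0.0000 0.0000]
Step 1: x=[1.0000 5.5000] v=[-6.0000 3.0000]
Step 2: x=[-0.5000 6.2500] v=[-3.0000 1.5000]
Step 3: x=[1.7500 5.1250] v=[4.5000 -2.2500]
Step 4: x=[4.3750 3.8125] v=[5.2500 -2.6250]
Step 5: x=[3.4375 4.2813] v=[-1.8750 0.9375]
Step 6: x=[0.3438 5.8282] v=[-6.1874 3.0937]
Step 7: x=[-0.2655 6.1329] v=[-1.2186 0.6093]
Max displacement = 3.5000

Answer: 3.5000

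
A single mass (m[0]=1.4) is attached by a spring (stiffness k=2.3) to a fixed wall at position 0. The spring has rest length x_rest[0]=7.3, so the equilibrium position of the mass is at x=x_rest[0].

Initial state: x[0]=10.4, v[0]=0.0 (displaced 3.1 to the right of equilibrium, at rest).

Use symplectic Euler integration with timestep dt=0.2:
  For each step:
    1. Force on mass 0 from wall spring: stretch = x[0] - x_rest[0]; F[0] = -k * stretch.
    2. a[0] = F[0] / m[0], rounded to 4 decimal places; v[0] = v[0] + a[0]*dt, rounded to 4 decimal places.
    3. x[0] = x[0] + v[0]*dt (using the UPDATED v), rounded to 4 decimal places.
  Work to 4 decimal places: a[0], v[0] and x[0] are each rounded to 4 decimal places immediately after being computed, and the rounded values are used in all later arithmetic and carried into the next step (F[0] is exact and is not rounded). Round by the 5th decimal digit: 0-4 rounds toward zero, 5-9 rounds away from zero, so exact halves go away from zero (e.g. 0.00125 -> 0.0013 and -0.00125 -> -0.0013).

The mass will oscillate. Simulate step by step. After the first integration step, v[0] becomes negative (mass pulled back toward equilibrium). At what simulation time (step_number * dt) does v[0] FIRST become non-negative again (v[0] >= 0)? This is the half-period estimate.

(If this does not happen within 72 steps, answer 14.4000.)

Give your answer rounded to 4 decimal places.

Step 0: x=[10.4000] v=[0.0000]
Step 1: x=[10.1963] v=[-1.0186]
Step 2: x=[9.8023] v=[-1.9702]
Step 3: x=[9.2438] v=[-2.7924]
Step 4: x=[8.5576] v=[-3.4311]
Step 5: x=[7.7887] v=[-3.8443]
Step 6: x=[6.9877] v=[-4.0049]
Step 7: x=[6.2072] v=[-3.9023]
Step 8: x=[5.4986] v=[-3.5432]
Step 9: x=[4.9083] v=[-2.9513]
Step 10: x=[4.4752] v=[-2.1655]
Step 11: x=[4.2277] v=[-1.2374]
Step 12: x=[4.1821] v=[-0.2279]
Step 13: x=[4.3414] v=[0.7966]
First v>=0 after going negative at step 13, time=2.6000

Answer: 2.6000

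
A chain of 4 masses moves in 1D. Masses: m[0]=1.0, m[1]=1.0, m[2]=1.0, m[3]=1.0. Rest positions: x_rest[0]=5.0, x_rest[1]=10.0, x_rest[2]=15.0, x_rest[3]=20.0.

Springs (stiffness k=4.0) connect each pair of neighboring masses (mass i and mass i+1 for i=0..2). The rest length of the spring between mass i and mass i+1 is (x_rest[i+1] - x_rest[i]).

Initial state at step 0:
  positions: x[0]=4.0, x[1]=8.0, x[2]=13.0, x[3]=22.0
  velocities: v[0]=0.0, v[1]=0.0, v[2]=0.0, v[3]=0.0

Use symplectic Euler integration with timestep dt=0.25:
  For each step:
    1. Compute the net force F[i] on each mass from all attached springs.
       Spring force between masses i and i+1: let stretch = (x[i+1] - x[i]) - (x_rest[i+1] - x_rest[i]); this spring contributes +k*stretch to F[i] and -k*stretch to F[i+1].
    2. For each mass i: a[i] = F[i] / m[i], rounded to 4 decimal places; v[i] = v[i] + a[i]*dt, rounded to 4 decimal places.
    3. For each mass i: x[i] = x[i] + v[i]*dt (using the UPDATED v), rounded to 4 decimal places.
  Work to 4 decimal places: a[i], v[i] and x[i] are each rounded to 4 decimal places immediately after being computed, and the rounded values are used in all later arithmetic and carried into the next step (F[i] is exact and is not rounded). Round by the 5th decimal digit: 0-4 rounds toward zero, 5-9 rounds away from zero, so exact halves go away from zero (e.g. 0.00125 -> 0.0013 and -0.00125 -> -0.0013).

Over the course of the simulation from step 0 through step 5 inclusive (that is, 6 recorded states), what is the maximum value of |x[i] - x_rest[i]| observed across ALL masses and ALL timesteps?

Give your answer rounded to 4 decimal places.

Answer: 2.3828

Derivation:
Step 0: x=[4.0000 8.0000 13.0000 22.0000] v=[0.0000 0.0000 0.0000 0.0000]
Step 1: x=[3.7500 8.2500 14.0000 21.0000] v=[-1.0000 1.0000 4.0000 -4.0000]
Step 2: x=[3.3750 8.8125 15.3125 19.5000] v=[-1.5000 2.2500 5.2500 -6.0000]
Step 3: x=[3.1094 9.6406 16.0469 18.2031] v=[-1.0625 3.3125 2.9375 -5.1875]
Step 4: x=[3.2266 10.4375 15.7188 17.6172] v=[0.4687 3.1876 -1.3126 -2.3437]
Step 5: x=[3.8965 10.7520 14.5449 17.8067] v=[2.6796 1.2580 -4.6955 0.7579]
Max displacement = 2.3828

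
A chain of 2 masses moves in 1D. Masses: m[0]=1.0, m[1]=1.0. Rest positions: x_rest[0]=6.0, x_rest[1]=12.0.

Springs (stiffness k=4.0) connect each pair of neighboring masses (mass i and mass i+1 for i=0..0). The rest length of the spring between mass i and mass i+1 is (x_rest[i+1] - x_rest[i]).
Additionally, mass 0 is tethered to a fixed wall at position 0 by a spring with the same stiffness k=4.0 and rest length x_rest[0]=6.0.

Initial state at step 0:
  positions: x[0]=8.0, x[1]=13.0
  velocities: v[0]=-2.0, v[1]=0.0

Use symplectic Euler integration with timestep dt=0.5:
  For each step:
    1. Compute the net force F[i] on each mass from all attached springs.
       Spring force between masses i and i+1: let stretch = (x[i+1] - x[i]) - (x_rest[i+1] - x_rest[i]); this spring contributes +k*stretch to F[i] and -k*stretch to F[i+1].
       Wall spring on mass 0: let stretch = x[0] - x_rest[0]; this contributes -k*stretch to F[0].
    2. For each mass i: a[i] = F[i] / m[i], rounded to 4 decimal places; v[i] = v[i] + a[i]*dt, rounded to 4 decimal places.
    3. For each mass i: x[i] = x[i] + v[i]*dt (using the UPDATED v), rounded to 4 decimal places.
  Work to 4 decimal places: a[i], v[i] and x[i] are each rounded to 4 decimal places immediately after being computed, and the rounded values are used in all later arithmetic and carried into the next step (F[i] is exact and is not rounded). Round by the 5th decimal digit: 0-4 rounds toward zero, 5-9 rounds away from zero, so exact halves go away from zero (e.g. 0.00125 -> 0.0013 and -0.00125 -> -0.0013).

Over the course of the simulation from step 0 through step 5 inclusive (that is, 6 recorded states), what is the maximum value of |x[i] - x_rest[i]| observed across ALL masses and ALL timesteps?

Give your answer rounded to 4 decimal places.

Step 0: x=[8.0000 13.0000] v=[-2.0000 0.0000]
Step 1: x=[4.0000 14.0000] v=[-8.0000 2.0000]
Step 2: x=[6.0000 11.0000] v=[4.0000 -6.0000]
Step 3: x=[7.0000 9.0000] v=[2.0000 -4.0000]
Step 4: x=[3.0000 11.0000] v=[-8.0000 4.0000]
Step 5: x=[4.0000 11.0000] v=[2.0000 0.0000]
Max displacement = 3.0000

Answer: 3.0000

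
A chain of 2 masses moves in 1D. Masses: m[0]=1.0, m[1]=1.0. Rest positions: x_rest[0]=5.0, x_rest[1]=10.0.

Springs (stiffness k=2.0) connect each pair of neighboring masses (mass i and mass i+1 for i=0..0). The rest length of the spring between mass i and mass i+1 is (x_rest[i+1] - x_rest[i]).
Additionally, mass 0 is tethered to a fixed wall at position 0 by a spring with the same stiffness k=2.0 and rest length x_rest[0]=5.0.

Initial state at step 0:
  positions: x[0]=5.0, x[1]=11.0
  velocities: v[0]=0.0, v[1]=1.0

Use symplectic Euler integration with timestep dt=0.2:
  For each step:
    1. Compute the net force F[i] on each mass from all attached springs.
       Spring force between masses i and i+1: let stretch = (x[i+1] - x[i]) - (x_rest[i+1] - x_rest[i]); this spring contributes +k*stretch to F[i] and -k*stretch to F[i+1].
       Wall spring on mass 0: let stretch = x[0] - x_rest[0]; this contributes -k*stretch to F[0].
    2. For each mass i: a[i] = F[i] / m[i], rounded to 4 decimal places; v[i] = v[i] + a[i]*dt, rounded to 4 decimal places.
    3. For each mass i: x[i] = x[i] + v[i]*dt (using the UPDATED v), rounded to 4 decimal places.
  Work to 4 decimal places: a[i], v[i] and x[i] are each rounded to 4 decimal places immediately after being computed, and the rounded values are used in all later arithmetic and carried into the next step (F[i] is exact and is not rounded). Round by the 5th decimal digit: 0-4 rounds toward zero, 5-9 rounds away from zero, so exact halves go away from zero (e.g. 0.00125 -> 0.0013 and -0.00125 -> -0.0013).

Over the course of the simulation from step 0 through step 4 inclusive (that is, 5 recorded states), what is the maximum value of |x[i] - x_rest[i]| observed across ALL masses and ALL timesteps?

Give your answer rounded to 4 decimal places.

Answer: 1.1568

Derivation:
Step 0: x=[5.0000 11.0000] v=[0.0000 1.0000]
Step 1: x=[5.0800 11.1200] v=[0.4000 0.6000]
Step 2: x=[5.2368 11.1568] v=[0.7840 0.1840]
Step 3: x=[5.4483 11.1200] v=[1.0573 -0.1840]
Step 4: x=[5.6776 11.0295] v=[1.1467 -0.4527]
Max displacement = 1.1568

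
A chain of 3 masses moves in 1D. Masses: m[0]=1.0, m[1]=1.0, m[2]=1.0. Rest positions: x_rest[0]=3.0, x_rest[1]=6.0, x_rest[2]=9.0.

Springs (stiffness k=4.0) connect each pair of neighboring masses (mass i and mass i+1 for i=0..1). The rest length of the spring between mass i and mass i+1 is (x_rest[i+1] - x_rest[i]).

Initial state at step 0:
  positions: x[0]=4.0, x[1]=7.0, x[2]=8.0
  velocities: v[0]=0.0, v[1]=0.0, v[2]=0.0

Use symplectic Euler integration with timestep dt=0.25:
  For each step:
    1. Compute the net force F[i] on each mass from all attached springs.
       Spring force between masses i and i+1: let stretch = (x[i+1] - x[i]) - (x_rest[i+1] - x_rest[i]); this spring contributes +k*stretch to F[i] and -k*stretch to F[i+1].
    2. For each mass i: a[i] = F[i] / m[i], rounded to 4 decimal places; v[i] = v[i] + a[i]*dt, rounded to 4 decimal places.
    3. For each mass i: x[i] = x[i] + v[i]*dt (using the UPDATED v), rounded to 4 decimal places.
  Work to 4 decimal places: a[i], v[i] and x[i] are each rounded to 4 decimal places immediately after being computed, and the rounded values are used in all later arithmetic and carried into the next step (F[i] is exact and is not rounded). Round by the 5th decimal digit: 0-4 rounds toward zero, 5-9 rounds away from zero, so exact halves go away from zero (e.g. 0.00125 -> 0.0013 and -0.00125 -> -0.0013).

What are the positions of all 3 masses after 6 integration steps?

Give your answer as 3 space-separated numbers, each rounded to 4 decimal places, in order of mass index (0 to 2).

Answer: 1.9800 6.9957 10.0244

Derivation:
Step 0: x=[4.0000 7.0000 8.0000] v=[0.0000 0.0000 0.0000]
Step 1: x=[4.0000 6.5000 8.5000] v=[0.0000 -2.0000 2.0000]
Step 2: x=[3.8750 5.8750 9.2500] v=[-0.5000 -2.5000 3.0000]
Step 3: x=[3.5000 5.5938 9.9063] v=[-1.5000 -1.1250 2.6250]
Step 4: x=[2.8985 5.8672 10.2344] v=[-2.4062 1.0937 1.3125]
Step 5: x=[2.2891 6.4903 10.2207] v=[-2.4375 2.4922 -0.0547]
Step 6: x=[1.9800 6.9957 10.0244] v=[-1.2363 2.0214 -0.7851]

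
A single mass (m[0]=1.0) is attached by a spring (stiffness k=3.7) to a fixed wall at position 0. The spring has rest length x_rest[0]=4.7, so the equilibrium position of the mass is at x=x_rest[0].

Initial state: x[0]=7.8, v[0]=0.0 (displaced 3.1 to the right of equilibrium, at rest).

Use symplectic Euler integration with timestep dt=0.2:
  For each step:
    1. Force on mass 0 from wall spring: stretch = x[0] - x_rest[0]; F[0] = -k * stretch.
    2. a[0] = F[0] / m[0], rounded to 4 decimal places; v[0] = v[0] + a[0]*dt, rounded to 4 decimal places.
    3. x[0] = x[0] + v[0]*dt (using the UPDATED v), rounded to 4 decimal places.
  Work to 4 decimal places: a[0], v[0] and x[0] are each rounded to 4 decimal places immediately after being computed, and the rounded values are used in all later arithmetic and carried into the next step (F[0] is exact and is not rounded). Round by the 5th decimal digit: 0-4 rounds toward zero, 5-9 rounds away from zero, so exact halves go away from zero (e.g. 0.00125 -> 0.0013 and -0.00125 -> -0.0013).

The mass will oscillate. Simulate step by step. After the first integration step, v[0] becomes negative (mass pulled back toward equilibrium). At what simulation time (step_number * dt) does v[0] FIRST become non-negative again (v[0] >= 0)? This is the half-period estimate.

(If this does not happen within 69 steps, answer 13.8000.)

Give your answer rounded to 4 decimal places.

Answer: 1.8000

Derivation:
Step 0: x=[7.8000] v=[0.0000]
Step 1: x=[7.3412] v=[-2.2940]
Step 2: x=[6.4915] v=[-4.2485]
Step 3: x=[5.3767] v=[-5.5742]
Step 4: x=[4.1617] v=[-6.0750]
Step 5: x=[3.0264] v=[-5.6767]
Step 6: x=[2.1388] v=[-4.4382]
Step 7: x=[1.6302] v=[-2.5429]
Step 8: x=[1.5760] v=[-0.2712]
Step 9: x=[1.9841] v=[2.0406]
First v>=0 after going negative at step 9, time=1.8000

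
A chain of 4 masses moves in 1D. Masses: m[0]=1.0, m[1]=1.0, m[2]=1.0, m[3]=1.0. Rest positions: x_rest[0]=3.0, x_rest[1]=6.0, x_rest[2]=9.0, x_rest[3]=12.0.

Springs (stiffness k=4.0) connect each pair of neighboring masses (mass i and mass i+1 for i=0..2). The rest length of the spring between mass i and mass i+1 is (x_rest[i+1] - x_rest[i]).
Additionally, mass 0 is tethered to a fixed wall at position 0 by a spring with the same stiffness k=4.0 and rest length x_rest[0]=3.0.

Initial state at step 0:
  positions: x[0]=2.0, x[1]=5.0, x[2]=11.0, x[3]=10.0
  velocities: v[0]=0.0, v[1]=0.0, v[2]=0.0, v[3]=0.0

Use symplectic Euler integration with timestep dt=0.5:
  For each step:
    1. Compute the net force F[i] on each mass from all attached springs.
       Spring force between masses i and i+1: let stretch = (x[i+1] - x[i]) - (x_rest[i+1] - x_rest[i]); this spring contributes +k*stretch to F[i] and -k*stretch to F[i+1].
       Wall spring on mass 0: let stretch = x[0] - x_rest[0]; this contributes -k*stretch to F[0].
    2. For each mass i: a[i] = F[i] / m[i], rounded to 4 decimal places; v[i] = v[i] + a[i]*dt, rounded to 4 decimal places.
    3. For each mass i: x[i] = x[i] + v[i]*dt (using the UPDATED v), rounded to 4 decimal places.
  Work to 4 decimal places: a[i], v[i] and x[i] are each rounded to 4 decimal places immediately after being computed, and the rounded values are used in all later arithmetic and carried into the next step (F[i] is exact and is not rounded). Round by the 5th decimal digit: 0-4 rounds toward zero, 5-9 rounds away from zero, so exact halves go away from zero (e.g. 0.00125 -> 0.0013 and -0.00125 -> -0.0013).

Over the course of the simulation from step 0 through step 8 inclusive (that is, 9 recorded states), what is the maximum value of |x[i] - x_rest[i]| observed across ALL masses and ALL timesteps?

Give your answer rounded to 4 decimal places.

Step 0: x=[2.0000 5.0000 11.0000 10.0000] v=[0.0000 0.0000 0.0000 0.0000]
Step 1: x=[3.0000 8.0000 4.0000 14.0000] v=[2.0000 6.0000 -14.0000 8.0000]
Step 2: x=[6.0000 2.0000 11.0000 11.0000] v=[6.0000 -12.0000 14.0000 -6.0000]
Step 3: x=[-1.0000 9.0000 9.0000 11.0000] v=[-14.0000 14.0000 -4.0000 0.0000]
Step 4: x=[3.0000 6.0000 9.0000 12.0000] v=[8.0000 -6.0000 0.0000 2.0000]
Step 5: x=[7.0000 3.0000 9.0000 13.0000] v=[8.0000 -6.0000 0.0000 2.0000]
Step 6: x=[0.0000 10.0000 7.0000 13.0000] v=[-14.0000 14.0000 -4.0000 0.0000]
Step 7: x=[3.0000 4.0000 14.0000 10.0000] v=[6.0000 -12.0000 14.0000 -6.0000]
Step 8: x=[4.0000 7.0000 7.0000 14.0000] v=[2.0000 6.0000 -14.0000 8.0000]
Max displacement = 5.0000

Answer: 5.0000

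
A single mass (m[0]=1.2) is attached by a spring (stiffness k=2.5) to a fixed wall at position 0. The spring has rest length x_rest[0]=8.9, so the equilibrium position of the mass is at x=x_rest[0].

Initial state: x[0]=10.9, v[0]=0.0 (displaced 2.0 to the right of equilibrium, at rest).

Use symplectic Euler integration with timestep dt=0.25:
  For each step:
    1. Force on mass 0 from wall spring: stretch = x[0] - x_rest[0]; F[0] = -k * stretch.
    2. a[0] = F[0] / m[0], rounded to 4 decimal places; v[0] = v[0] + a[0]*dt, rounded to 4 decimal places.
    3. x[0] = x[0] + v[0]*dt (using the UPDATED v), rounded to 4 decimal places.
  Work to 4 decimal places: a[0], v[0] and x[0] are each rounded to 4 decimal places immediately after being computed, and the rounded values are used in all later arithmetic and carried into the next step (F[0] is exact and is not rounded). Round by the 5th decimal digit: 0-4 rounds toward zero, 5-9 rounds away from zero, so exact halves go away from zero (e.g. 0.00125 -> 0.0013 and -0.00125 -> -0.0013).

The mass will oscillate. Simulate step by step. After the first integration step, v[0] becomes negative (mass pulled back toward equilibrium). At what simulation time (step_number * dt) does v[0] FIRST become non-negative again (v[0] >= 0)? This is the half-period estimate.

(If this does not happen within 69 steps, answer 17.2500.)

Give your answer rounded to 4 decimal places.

Answer: 2.2500

Derivation:
Step 0: x=[10.9000] v=[0.0000]
Step 1: x=[10.6396] v=[-1.0417]
Step 2: x=[10.1527] v=[-1.9478]
Step 3: x=[9.5026] v=[-2.6003]
Step 4: x=[8.7741] v=[-2.9142]
Step 5: x=[8.0620] v=[-2.8486]
Step 6: x=[7.4590] v=[-2.4122]
Step 7: x=[7.0436] v=[-1.6617]
Step 8: x=[6.8699] v=[-0.6948]
Step 9: x=[6.9606] v=[0.3626]
First v>=0 after going negative at step 9, time=2.2500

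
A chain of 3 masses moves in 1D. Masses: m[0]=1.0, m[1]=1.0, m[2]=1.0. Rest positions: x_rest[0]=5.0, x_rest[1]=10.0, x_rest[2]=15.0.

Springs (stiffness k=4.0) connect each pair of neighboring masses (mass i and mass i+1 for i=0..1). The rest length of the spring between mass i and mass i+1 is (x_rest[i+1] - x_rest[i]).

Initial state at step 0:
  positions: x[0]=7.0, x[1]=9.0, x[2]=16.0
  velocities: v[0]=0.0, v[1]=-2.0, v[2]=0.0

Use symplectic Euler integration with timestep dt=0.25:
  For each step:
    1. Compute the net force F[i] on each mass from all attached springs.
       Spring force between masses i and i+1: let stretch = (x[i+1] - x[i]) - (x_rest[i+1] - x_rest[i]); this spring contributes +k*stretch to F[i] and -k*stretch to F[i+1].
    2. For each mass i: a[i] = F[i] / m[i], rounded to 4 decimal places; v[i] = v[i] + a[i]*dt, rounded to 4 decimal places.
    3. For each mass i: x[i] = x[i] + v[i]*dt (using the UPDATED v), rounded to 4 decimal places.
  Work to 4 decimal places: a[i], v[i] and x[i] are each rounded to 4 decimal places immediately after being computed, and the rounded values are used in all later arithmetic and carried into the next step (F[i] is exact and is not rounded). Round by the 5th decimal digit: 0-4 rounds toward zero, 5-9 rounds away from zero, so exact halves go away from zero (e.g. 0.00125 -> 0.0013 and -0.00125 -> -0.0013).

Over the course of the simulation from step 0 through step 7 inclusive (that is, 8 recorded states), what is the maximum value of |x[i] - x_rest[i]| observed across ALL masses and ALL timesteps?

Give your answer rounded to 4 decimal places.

Answer: 2.1715

Derivation:
Step 0: x=[7.0000 9.0000 16.0000] v=[0.0000 -2.0000 0.0000]
Step 1: x=[6.2500 9.7500 15.5000] v=[-3.0000 3.0000 -2.0000]
Step 2: x=[5.1250 11.0625 14.8125] v=[-4.5000 5.2500 -2.7500]
Step 3: x=[4.2344 11.8281 14.4375] v=[-3.5625 3.0625 -1.5000]
Step 4: x=[3.9922 11.3477 14.6602] v=[-0.9688 -1.9218 0.8906]
Step 5: x=[4.3389 9.8565 15.3047] v=[1.3867 -5.9648 2.5781]
Step 6: x=[4.8150 8.3480 15.8372] v=[1.9043 -6.0342 2.1299]
Step 7: x=[4.9243 7.8285 15.7474] v=[0.4373 -2.0780 -0.3593]
Max displacement = 2.1715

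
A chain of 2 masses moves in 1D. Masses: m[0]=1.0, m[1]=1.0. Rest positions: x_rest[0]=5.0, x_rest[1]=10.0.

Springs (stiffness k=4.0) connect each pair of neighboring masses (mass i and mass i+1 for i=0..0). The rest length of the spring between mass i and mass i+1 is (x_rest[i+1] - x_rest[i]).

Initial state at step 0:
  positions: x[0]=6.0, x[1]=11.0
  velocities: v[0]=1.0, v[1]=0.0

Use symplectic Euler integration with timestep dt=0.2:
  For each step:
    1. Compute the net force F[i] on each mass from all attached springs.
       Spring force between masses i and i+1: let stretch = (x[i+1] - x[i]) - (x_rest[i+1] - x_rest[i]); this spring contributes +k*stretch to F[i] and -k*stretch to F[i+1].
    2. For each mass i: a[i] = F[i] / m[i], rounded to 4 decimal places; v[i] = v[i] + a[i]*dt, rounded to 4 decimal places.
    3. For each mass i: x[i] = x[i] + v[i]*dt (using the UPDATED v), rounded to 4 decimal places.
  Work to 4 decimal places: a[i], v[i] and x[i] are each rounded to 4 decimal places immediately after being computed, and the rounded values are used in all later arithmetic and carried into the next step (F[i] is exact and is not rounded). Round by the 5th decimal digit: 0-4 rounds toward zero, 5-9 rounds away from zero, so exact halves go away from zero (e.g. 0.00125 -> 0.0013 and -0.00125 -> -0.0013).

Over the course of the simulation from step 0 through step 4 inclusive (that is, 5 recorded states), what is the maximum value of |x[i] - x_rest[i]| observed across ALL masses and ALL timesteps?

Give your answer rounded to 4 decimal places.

Step 0: x=[6.0000 11.0000] v=[1.0000 0.0000]
Step 1: x=[6.2000 11.0000] v=[1.0000 0.0000]
Step 2: x=[6.3680 11.0320] v=[0.8400 0.1600]
Step 3: x=[6.4822 11.1178] v=[0.5712 0.4288]
Step 4: x=[6.5381 11.2619] v=[0.2797 0.7203]
Max displacement = 1.5381

Answer: 1.5381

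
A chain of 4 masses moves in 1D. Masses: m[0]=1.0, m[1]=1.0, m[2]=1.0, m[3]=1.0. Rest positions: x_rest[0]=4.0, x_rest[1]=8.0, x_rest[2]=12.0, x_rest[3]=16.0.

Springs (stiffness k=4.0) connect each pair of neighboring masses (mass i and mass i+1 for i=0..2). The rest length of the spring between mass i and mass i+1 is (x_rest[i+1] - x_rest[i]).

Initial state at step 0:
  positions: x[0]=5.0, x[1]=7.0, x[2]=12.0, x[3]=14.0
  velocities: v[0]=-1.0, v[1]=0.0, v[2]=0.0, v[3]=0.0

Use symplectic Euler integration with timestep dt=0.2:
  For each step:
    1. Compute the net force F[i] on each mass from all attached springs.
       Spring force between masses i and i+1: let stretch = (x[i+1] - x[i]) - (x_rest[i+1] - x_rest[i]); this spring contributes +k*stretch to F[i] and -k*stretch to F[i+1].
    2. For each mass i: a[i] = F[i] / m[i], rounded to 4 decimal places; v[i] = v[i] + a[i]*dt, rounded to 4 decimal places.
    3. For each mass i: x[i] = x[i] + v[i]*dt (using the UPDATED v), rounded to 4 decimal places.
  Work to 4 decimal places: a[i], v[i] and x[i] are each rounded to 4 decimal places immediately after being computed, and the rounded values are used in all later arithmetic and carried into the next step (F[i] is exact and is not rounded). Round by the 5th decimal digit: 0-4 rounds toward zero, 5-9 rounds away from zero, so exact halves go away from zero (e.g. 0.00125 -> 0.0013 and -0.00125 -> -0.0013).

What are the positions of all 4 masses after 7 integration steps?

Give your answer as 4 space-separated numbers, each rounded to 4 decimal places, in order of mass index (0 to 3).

Step 0: x=[5.0000 7.0000 12.0000 14.0000] v=[-1.0000 0.0000 0.0000 0.0000]
Step 1: x=[4.4800 7.4800 11.5200 14.3200] v=[-2.6000 2.4000 -2.4000 1.6000]
Step 2: x=[3.8000 8.1264 10.8416 14.8320] v=[-3.4000 3.2320 -3.3920 2.5600]
Step 3: x=[3.1722 8.5150 10.3672 15.3455] v=[-3.1389 1.9430 -2.3718 2.5677]
Step 4: x=[2.7593 8.3451 10.3930 15.7025] v=[-2.0647 -0.8495 0.1291 1.7851]
Step 5: x=[2.6001 7.6091 10.9407 15.8500] v=[-0.7961 -3.6798 2.7384 0.7375]
Step 6: x=[2.6023 6.6048 11.7408 15.8520] v=[0.0111 -5.0217 4.0006 0.0101]
Step 7: x=[2.6049 5.7818 12.3770 15.8362] v=[0.0131 -4.1149 3.1808 -0.0789]

Answer: 2.6049 5.7818 12.3770 15.8362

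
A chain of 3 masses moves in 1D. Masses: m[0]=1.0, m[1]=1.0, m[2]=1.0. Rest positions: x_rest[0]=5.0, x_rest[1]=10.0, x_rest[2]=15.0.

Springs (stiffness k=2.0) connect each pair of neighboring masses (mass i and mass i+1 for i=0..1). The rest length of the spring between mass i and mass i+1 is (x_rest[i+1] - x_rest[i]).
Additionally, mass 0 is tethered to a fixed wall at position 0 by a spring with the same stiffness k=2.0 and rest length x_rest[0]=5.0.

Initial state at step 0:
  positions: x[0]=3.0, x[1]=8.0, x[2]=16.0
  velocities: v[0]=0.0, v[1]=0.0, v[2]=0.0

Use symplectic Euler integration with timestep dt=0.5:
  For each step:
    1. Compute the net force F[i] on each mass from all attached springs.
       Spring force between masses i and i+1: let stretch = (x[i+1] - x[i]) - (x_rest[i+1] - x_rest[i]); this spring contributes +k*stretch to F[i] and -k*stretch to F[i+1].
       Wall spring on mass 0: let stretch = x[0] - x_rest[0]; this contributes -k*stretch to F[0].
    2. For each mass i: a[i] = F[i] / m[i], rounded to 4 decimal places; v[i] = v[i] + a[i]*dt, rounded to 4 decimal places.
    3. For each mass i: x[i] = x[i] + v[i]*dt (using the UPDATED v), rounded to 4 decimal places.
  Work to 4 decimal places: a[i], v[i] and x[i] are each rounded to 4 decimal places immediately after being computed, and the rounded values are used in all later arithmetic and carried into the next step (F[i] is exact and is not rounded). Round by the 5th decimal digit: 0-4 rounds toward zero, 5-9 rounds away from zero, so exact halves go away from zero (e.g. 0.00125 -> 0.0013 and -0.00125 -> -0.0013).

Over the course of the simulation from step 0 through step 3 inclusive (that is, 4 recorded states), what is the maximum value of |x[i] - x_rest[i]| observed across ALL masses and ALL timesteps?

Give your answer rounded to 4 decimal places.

Step 0: x=[3.0000 8.0000 16.0000] v=[0.0000 0.0000 0.0000]
Step 1: x=[4.0000 9.5000 14.5000] v=[2.0000 3.0000 -3.0000]
Step 2: x=[5.7500 10.7500 13.0000] v=[3.5000 2.5000 -3.0000]
Step 3: x=[7.1250 10.6250 12.8750] v=[2.7500 -0.2500 -0.2500]
Max displacement = 2.1250

Answer: 2.1250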